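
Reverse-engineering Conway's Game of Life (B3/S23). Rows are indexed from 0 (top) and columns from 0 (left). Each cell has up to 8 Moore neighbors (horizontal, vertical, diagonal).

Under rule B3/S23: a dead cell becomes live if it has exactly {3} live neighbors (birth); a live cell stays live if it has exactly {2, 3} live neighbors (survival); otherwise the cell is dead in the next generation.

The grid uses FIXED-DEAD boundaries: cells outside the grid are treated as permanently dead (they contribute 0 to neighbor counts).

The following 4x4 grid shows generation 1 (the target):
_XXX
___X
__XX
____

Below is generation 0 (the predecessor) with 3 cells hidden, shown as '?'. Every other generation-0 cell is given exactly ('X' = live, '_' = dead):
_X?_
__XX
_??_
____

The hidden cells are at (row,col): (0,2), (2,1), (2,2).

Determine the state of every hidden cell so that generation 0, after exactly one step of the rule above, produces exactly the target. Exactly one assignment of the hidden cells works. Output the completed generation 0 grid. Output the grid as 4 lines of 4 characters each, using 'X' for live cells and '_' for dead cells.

Hidden generation-0 cells (in order): (0,2), (2,1), (2,2).
A hidden cell only influences target cells in its own 3x3 neighborhood. Try each of the 2^3 = 8 assignments, step the completed generation 0 forward once under B3/S23, and compare with the target:
  (0,2)=_ (2,1)=_ (2,2)=_ -> step gives (0,1)='_' but target has 'X' -> reject
  (0,2)=_ (2,1)=_ (2,2)=X -> step gives (0,1)='_' but target has 'X' -> reject
  (0,2)=_ (2,1)=X (2,2)=_ -> step gives (0,1)='_' but target has 'X' -> reject
  (0,2)=_ (2,1)=X (2,2)=X -> step gives (0,1)='_' but target has 'X' -> reject
  (0,2)=X (2,1)=_ (2,2)=_ -> step gives (1,1)='X' but target has '_' -> reject
  (0,2)=X (2,1)=_ (2,2)=X -> step reproduces the target at every cell -> ACCEPT
  (0,2)=X (2,1)=X (2,2)=_ -> step gives (2,3)='_' but target has 'X' -> reject
  (0,2)=X (2,1)=X (2,2)=X -> step gives (2,1)='X' but target has '_' -> reject
Unique solution: (0,2)=live, (2,1)=dead, (2,2)=live.
Check: live-neighbor counts of every cell in the completed generation 0:
1233
1443
0223
0111
Applying B3/S23 to generation 0 with these counts gives:
_XXX
___X
__XX
____
which matches the target exactly.

Answer: _XX_
__XX
__X_
____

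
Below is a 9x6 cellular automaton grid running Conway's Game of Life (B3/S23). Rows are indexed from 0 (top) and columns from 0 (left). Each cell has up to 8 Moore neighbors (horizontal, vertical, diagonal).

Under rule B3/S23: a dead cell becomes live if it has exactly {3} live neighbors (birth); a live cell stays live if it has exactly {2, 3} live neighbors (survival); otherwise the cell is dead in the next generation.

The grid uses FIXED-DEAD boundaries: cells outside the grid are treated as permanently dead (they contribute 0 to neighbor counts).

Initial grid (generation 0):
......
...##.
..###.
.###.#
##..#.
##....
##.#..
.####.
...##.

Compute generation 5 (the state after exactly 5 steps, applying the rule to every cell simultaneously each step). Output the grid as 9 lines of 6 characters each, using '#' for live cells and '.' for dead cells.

Answer: ......
......
....##
....##
......
......
......
......
......

Derivation:
Simulating step by step:
Generation 0 (given above): 23 live cells
Generation 1: 13 live cells
......
..#.#.
.#...#
#....#
...##.
......
...##.
##....
....#.
Generation 2: 7 live cells
......
......
.#..##
.....#
....#.
......
......
...##.
......
Generation 3: 3 live cells
......
......
....##
.....#
......
......
......
......
......
Generation 4: 4 live cells
......
......
....##
....##
......
......
......
......
......
Generation 5: 4 live cells
(generation 5 grid is the final answer)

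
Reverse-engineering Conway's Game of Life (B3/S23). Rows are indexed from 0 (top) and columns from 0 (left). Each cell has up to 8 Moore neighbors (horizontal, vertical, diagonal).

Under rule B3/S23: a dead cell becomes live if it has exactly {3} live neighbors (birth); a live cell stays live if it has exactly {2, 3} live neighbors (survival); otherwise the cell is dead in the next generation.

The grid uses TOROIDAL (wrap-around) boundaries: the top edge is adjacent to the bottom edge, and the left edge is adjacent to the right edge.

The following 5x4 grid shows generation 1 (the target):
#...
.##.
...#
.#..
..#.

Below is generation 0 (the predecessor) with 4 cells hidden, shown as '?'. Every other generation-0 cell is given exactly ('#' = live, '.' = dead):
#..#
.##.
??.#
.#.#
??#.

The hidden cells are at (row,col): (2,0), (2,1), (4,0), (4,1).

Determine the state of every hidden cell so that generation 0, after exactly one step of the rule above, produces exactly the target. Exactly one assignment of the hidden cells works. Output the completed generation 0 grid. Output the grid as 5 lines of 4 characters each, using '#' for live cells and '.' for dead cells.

Answer: #..#
.##.
#..#
.#.#
#.#.

Derivation:
Hidden generation-0 cells (in order): (2,0), (2,1), (4,0), (4,1).
A hidden cell only influences target cells in its own 3x3 neighborhood. Try each of the 2^4 = 16 assignments, step the completed generation 0 forward once under B3/S23, and compare with the target:
  (2,0)=. (2,1)=. (4,0)=. (4,1)=. -> step gives (0,3)='#' but target has '.' -> reject
  (2,0)=. (2,1)=. (4,0)=. (4,1)=# -> step gives (0,3)='#' but target has '.' -> reject
  (2,0)=. (2,1)=. (4,0)=# (4,1)=. -> step gives (2,1)='#' but target has '.' -> reject
  (2,0)=. (2,1)=. (4,0)=# (4,1)=# -> step gives (0,0)='.' but target has '#' -> reject
  (2,0)=. (2,1)=# (4,0)=. (4,1)=. -> step gives (0,3)='#' but target has '.' -> reject
  (2,0)=. (2,1)=# (4,0)=. (4,1)=# -> step gives (0,3)='#' but target has '.' -> reject
  (2,0)=. (2,1)=# (4,0)=# (4,1)=. -> step gives (1,2)='.' but target has '#' -> reject
  (2,0)=. (2,1)=# (4,0)=# (4,1)=# -> step gives (0,0)='.' but target has '#' -> reject
  (2,0)=# (2,1)=. (4,0)=. (4,1)=. -> step gives (0,3)='#' but target has '.' -> reject
  (2,0)=# (2,1)=. (4,0)=. (4,1)=# -> step gives (0,3)='#' but target has '.' -> reject
  (2,0)=# (2,1)=. (4,0)=# (4,1)=. -> step reproduces the target at every cell -> ACCEPT
  (2,0)=# (2,1)=. (4,0)=# (4,1)=# -> step gives (0,0)='.' but target has '#' -> reject
  (2,0)=# (2,1)=# (4,0)=. (4,1)=. -> step gives (0,3)='#' but target has '.' -> reject
  (2,0)=# (2,1)=# (4,0)=. (4,1)=# -> step gives (0,3)='#' but target has '.' -> reject
  (2,0)=# (2,1)=# (4,0)=# (4,1)=. -> step gives (1,1)='.' but target has '#' -> reject
  (2,0)=# (2,1)=# (4,0)=# (4,1)=# -> step gives (0,0)='.' but target has '#' -> reject
Unique solution: (2,0)=live, (2,1)=dead, (4,0)=live, (4,1)=dead.
Check: live-neighbor counts of every cell in the completed generation 0:
3544
5335
4453
5344
4435
Applying B3/S23 to generation 0 with these counts gives:
#...
.##.
...#
.#..
..#.
which matches the target exactly.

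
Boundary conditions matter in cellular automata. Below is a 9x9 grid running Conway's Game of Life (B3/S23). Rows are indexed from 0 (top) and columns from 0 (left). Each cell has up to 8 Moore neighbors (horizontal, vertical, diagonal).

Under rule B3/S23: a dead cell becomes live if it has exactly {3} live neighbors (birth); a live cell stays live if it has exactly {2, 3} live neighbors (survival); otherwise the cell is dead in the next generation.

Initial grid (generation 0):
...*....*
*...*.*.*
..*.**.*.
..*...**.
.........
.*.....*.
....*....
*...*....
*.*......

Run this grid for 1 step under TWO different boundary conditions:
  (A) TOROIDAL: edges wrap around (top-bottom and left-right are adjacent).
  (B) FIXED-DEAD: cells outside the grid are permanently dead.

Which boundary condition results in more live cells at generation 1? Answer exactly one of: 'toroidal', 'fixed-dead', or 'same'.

Answer: toroidal

Derivation:
Under TOROIDAL boundary, generation 1:
.*.*...**
*...*.*.*
.*..*....
...*.***.
......**.
.........
.........
.*.*.....
**.*....*
Population = 22

Under FIXED-DEAD boundary, generation 1:
.......*.
....*.*.*
.*..*...*
...*.***.
......**.
.........
.........
.*.*.....
.*.......
Population = 16

Comparison: toroidal=22, fixed-dead=16 -> toroidal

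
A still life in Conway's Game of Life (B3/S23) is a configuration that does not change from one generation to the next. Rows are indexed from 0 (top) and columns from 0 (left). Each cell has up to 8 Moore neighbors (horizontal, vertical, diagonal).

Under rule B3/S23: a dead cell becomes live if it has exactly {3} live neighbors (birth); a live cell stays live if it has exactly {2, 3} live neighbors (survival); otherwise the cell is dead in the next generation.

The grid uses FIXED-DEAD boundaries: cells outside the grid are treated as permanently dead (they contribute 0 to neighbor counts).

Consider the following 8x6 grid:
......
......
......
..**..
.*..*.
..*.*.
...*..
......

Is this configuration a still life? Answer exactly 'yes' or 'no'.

Answer: yes

Derivation:
Compute generation 1 and compare to generation 0 (given above):
Generation 1:
......
......
......
..**..
.*..*.
..*.*.
...*..
......
The grids are IDENTICAL -> still life.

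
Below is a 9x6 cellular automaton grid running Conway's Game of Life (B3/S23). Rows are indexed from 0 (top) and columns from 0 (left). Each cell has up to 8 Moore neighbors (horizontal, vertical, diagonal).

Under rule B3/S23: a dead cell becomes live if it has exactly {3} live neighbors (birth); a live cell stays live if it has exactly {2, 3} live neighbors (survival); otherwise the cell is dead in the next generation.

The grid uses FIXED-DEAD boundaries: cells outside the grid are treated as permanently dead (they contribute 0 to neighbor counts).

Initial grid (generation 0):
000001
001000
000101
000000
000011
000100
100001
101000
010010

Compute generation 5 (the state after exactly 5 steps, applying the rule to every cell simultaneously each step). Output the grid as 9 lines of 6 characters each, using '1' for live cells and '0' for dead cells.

Answer: 000000
000000
000000
000000
000000
000000
000000
000000
000000

Derivation:
Simulating step by step:
Generation 0 (given above): 13 live cells
Generation 1: 7 live cells
000000
000010
000000
000001
000010
000001
010000
100000
010000
Generation 2: 4 live cells
000000
000000
000000
000000
000011
000000
000000
110000
000000
Generation 3: 0 live cells
000000
000000
000000
000000
000000
000000
000000
000000
000000
Generation 4: 0 live cells
000000
000000
000000
000000
000000
000000
000000
000000
000000
Generation 5: 0 live cells
(generation 5 grid is the final answer)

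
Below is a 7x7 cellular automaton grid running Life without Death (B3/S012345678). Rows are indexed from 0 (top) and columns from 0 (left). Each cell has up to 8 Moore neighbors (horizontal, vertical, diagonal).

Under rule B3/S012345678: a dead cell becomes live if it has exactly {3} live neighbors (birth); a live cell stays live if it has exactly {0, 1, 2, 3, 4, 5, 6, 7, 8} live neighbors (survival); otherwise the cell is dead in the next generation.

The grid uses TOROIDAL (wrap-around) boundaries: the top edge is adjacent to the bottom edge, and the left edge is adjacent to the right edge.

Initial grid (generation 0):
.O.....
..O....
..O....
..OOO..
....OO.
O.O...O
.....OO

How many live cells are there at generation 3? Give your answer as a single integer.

Answer: 29

Derivation:
Simulating step by step:
Generation 0 (given above): 13 live cells
Generation 1: 21 live cells
.O.....
.OO....
.OO....
..OOOO.
.OO.OOO
O.O.O.O
.O...OO
Generation 2: 26 live cells
.O.....
OOO....
.OO.O..
O.OOOOO
.OO.OOO
O.O.O.O
.OO..OO
Generation 3: 29 live cells
.O....O
OOOO...
.OO.O..
O.OOOOO
.OO.OOO
O.O.O.O
.OOO.OO
Population at generation 3: 29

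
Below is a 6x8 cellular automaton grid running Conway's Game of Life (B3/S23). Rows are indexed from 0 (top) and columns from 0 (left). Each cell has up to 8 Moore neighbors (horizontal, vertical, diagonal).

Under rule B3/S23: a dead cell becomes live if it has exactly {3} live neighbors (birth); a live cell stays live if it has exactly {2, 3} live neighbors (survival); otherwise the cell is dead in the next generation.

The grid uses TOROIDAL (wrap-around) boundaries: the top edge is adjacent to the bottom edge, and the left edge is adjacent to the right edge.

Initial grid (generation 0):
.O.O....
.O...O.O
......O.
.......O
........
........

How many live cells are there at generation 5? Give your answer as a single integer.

Simulating step by step:
Generation 0 (given above): 7 live cells
Generation 1: 8 live cells
O.O.....
O.O...O.
O.....OO
........
........
........
Generation 2: 7 live cells
.......O
O.....O.
OO....O.
.......O
........
........
Generation 3: 9 live cells
.......O
OO....O.
OO....O.
O......O
........
........
Generation 4: 8 live cells
O......O
.O....O.
......O.
OO.....O
........
........
Generation 5: 9 live cells
O......O
O.....O.
.O....O.
O......O
O.......
........
Population at generation 5: 9

Answer: 9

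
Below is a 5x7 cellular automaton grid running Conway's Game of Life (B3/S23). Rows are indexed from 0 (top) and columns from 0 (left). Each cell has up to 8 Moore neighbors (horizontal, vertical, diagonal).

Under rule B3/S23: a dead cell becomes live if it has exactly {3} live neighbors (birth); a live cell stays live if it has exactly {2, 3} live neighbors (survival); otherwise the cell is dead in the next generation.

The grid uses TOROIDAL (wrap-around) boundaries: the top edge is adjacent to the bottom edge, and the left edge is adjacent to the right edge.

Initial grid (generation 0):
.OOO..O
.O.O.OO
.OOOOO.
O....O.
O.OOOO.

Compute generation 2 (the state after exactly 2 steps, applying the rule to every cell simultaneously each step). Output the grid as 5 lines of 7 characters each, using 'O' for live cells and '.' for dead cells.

Simulating step by step:
Generation 0 (given above): 20 live cells
Generation 1: 6 live cells
.......
......O
.O.O...
O......
O....O.
Generation 2: 6 live cells
(generation 2 grid is the final answer)

Answer: ......O
.......
O......
OO....O
......O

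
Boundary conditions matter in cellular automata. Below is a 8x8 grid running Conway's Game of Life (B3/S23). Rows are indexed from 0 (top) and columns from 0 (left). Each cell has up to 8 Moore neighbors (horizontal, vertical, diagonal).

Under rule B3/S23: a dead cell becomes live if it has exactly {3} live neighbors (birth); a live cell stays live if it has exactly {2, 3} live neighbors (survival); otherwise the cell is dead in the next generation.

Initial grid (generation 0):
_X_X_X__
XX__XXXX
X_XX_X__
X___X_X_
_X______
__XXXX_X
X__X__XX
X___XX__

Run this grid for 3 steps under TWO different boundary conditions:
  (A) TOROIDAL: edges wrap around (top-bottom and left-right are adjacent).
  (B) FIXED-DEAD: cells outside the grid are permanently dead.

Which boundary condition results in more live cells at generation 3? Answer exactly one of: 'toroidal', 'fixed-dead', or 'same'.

Under TOROIDAL boundary, generation 3:
___XX___
_X_X___X
XXX__XXX
XX___XXX
________
____XX__
______X_
___XX_X_
Population = 22

Under FIXED-DEAD boundary, generation 3:
XX______
X_X_____
X__XXX__
X____XX_
XX_____X
XX___X_X
____X__X
______X_
Population = 21

Comparison: toroidal=22, fixed-dead=21 -> toroidal

Answer: toroidal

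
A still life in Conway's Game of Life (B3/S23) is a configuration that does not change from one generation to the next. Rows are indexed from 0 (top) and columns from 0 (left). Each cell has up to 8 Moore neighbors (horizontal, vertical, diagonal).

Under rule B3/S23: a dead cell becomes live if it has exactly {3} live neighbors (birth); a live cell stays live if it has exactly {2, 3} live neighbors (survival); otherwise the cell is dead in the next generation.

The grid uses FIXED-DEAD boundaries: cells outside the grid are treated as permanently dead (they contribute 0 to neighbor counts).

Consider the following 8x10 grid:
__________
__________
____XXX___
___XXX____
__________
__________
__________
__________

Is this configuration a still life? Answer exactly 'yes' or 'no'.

Answer: no

Derivation:
Compute generation 1 and compare to generation 0 (given above):
Generation 1:
__________
_____X____
___X__X___
___X__X___
____X_____
__________
__________
__________
Cell (1,5) differs: gen0=0 vs gen1=1 -> NOT a still life.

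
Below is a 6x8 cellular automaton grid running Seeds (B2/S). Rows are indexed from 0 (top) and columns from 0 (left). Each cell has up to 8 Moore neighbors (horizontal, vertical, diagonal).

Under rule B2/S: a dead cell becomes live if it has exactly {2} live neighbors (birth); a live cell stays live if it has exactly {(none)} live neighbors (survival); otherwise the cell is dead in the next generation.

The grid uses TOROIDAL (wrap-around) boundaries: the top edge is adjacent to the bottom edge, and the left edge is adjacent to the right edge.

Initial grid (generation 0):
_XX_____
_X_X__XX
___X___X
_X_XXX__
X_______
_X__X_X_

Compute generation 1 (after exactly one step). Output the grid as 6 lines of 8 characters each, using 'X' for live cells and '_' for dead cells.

Simulating step by step:
Generation 0 (given above): 16 live cells
Generation 1: 10 live cells
(generation 1 grid is the final answer)

Answer: ____X___
____X___
_X______
______XX
______XX
___X_X_X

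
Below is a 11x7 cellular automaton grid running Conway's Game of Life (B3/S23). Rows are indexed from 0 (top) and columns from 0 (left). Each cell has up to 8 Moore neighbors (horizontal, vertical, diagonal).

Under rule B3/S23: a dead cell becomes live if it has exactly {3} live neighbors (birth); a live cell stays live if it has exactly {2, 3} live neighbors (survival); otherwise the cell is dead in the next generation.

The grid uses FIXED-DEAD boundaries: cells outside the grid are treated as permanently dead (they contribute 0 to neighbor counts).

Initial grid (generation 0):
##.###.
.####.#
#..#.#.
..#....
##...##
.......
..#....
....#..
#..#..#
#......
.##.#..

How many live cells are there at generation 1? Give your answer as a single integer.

Simulating step by step:
Generation 0 (given above): 27 live cells
Generation 1: 17 live cells
##...#.
......#
.....#.
#.#.###
.#.....
.#.....
.......
...#...
.......
#.##...
.#.....
Population at generation 1: 17

Answer: 17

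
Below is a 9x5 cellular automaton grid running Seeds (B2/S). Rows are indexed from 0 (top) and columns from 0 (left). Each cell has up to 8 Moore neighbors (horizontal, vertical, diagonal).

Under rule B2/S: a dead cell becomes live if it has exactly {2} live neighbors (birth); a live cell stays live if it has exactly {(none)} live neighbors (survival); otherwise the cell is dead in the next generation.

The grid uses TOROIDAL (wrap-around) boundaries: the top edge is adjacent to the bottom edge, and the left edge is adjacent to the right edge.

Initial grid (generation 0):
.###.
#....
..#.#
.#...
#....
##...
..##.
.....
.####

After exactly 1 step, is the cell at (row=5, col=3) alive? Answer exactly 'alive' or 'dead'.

Simulating step by step:
Generation 0 (given above): 16 live cells
Generation 1: 10 live cells
.....
.....
...#.
..###
..#.#
...#.
#...#
#....
.....

Cell (5,3) at generation 1: 1 -> alive

Answer: alive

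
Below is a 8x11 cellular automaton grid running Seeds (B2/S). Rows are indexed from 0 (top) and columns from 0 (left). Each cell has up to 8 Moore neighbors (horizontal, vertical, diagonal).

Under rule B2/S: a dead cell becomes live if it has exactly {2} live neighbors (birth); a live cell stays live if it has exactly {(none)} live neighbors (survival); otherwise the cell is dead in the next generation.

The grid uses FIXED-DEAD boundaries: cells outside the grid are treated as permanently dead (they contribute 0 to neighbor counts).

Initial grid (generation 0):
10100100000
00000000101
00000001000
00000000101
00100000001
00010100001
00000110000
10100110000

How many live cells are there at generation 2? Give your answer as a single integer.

Answer: 19

Derivation:
Simulating step by step:
Generation 0 (given above): 19 live cells
Generation 1: 19 live cells
01000000010
01000011010
00000000001
00000001000
00011000000
00100000010
01110001000
01001001000
Generation 2: 19 live cells
10100011001
10100000000
00000000010
00011000000
00100000100
00000000100
10001010000
10000010100
Population at generation 2: 19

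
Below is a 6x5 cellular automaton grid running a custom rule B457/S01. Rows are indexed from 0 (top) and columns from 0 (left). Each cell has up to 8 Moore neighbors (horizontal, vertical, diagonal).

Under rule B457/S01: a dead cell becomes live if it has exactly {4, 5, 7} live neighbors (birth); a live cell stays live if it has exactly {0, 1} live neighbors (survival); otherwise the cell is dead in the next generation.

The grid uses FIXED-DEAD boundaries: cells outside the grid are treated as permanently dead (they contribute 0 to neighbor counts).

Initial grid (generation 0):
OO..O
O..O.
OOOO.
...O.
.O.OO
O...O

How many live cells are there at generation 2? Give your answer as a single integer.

Answer: 5

Derivation:
Simulating step by step:
Generation 0 (given above): 15 live cells
Generation 1: 6 live cells
....O
..O..
.....
.O..O
.O...
O....
Generation 2: 5 live cells
....O
..O..
.....
.O..O
.....
O....
Population at generation 2: 5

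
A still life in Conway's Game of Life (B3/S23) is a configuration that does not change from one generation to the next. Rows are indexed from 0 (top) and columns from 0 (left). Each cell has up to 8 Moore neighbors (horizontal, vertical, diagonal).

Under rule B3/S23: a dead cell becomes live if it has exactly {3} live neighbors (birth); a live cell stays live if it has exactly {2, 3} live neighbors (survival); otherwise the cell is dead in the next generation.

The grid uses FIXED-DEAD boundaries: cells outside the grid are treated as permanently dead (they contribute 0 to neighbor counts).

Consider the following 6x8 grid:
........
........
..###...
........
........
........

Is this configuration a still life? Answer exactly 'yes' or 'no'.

Compute generation 1 and compare to generation 0 (given above):
Generation 1:
........
...#....
...#....
...#....
........
........
Cell (1,3) differs: gen0=0 vs gen1=1 -> NOT a still life.

Answer: no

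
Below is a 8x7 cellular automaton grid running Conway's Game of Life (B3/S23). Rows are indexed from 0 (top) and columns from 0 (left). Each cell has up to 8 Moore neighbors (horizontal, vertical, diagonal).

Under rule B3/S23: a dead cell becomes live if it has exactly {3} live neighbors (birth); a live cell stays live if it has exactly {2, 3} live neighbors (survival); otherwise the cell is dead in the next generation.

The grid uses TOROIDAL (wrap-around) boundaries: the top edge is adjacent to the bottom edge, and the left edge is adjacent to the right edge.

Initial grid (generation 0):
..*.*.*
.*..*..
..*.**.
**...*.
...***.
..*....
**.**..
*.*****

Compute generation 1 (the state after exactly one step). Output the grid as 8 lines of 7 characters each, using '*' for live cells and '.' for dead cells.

Answer: ..*...*
.**.*..
*.*****
.**....
.******
.**..*.
*......
.......

Derivation:
Simulating step by step:
Generation 0 (given above): 25 live cells
Generation 1: 23 live cells
(generation 1 grid is the final answer)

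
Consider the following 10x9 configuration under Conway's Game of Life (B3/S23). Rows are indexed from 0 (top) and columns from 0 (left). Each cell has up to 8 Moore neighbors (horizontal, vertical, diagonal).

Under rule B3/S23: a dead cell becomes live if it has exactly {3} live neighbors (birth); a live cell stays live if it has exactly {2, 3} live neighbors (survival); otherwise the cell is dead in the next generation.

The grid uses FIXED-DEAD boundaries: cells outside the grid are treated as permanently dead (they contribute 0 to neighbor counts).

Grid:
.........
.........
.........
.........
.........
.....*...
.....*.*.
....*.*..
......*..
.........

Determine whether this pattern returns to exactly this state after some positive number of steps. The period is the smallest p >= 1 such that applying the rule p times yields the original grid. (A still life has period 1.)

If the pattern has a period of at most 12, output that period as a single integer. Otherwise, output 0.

Answer: 2

Derivation:
Simulating and comparing each generation to the original:
Gen 0 (original, given above): 6 live cells
Gen 1: 6 live cells, differs from original
Gen 2: 6 live cells, MATCHES original -> period = 2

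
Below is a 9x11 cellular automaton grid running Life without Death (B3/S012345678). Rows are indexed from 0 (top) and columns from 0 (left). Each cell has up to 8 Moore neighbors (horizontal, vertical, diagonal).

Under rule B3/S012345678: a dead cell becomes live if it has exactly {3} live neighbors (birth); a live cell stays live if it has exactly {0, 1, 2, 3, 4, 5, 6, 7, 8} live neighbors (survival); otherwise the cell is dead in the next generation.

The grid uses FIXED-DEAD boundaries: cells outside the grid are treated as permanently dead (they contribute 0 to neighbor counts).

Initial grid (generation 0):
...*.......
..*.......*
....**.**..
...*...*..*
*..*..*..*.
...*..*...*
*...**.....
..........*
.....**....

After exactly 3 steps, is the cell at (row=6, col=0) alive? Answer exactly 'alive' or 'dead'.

Answer: alive

Derivation:
Simulating step by step:
Generation 0 (given above): 23 live cells
Generation 1: 36 live cells
...*.......
..***.....*
...*******.
...*.*.*.**
*.***.**.**
...*..*...*
*...**.....
....*.*...*
.....**....
Generation 2: 48 live cells
..***......
..***.*****
...*******.
...*.*.*.**
*.***.**.**
.***..**.**
*..****....
....*.*...*
.....**....
Generation 3: 58 live cells
..****.***.
..***.*****
...*******.
...*.*.*.**
*.***.**.**
****..**.**
**.****..**
...**.**..*
.....**....

Cell (6,0) at generation 3: 1 -> alive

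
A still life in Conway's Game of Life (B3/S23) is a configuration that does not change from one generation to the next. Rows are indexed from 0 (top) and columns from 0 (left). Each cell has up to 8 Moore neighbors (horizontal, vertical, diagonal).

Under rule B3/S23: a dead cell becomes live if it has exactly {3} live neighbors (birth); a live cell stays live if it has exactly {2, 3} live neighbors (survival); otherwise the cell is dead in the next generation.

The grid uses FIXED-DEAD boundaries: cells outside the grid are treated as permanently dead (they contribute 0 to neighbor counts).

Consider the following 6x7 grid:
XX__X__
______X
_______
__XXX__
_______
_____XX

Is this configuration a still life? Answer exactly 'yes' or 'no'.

Compute generation 1 and compare to generation 0 (given above):
Generation 1:
_______
_______
___X___
___X___
___XXX_
_______
Cell (0,0) differs: gen0=1 vs gen1=0 -> NOT a still life.

Answer: no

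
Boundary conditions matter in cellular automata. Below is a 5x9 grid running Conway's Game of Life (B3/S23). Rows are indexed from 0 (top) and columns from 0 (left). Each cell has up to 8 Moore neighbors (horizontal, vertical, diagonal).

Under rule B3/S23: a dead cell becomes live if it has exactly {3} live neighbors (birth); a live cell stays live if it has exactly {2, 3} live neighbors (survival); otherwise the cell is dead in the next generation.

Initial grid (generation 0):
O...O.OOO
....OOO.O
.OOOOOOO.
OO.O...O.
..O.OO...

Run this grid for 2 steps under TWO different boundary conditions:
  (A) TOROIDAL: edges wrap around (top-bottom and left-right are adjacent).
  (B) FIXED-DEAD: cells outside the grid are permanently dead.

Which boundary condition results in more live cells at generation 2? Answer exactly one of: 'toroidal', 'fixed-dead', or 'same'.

Answer: fixed-dead

Derivation:
Under TOROIDAL boundary, generation 2:
O.OO.....
.OO......
.OO.....O
OO......O
.O.....O.
Population = 13

Under FIXED-DEAD boundary, generation 2:
.......O.
OOO.....O
O.O....OO
O..O.....
.OOO.....
Population = 14

Comparison: toroidal=13, fixed-dead=14 -> fixed-dead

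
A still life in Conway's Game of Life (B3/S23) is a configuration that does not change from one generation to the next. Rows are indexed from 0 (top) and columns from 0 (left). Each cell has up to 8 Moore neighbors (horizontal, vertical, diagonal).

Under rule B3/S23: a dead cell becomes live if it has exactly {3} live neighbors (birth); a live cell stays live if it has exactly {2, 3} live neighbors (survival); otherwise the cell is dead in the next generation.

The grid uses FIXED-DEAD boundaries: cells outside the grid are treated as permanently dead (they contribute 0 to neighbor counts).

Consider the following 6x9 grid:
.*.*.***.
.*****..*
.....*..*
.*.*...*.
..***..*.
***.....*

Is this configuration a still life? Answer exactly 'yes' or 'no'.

Compute generation 1 and compare to generation 0 (given above):
Generation 1:
.*.*.***.
.*.*....*
.*...****
...*..***
*...*..**
.**......
Cell (1,2) differs: gen0=1 vs gen1=0 -> NOT a still life.

Answer: no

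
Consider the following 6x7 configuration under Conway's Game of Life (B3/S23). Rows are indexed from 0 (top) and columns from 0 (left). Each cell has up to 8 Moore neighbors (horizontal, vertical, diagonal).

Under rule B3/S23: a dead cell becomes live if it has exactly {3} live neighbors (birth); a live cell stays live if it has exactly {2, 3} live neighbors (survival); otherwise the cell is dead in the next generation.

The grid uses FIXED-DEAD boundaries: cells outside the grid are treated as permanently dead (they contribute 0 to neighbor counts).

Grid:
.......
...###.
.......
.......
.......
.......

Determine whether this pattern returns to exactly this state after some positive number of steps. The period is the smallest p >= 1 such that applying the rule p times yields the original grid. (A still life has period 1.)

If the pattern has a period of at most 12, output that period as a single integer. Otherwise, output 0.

Answer: 2

Derivation:
Simulating and comparing each generation to the original:
Gen 0 (original, given above): 3 live cells
Gen 1: 3 live cells, differs from original
Gen 2: 3 live cells, MATCHES original -> period = 2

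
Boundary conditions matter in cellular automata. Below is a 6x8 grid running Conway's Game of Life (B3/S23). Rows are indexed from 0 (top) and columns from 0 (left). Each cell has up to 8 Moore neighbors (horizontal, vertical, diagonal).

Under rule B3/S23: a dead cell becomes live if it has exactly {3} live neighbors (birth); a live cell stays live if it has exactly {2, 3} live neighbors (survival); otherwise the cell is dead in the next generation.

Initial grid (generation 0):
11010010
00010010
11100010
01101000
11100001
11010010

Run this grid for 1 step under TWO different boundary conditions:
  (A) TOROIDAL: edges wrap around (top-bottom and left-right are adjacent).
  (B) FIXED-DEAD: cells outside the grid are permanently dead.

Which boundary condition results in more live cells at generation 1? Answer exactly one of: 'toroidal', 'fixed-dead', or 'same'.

Under TOROIDAL boundary, generation 1:
11011110
00010110
10000101
00000000
00000001
00010010
Population = 15

Under FIXED-DEAD boundary, generation 1:
00100000
00010111
10000100
00000000
00000000
10000000
Population = 8

Comparison: toroidal=15, fixed-dead=8 -> toroidal

Answer: toroidal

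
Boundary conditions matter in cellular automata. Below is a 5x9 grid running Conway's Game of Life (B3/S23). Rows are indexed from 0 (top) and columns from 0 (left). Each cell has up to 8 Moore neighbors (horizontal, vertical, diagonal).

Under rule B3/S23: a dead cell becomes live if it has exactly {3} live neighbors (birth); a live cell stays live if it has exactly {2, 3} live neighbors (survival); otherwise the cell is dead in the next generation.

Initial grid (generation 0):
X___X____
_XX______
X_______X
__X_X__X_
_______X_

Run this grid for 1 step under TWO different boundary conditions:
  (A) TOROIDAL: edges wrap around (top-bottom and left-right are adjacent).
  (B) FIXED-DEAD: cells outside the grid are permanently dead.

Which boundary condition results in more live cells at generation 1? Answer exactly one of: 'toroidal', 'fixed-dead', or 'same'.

Under TOROIDAL boundary, generation 1:
_X_______
_X______X
X_XX____X
_______X_
___X____X
Population = 10

Under FIXED-DEAD boundary, generation 1:
_X_______
XX_______
__XX_____
_______XX
_________
Population = 7

Comparison: toroidal=10, fixed-dead=7 -> toroidal

Answer: toroidal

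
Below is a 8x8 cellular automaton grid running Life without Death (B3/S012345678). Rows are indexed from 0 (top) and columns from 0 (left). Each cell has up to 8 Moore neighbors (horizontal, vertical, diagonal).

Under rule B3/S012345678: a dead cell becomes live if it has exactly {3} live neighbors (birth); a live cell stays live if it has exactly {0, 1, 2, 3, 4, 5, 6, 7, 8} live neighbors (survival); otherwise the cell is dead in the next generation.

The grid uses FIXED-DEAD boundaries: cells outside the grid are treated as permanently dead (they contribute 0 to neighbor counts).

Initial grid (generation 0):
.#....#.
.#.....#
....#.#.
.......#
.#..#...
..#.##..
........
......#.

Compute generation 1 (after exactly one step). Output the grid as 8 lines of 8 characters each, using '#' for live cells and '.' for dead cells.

Answer: .#....#.
.#...###
....#.##
.....#.#
.#.###..
..####..
.....#..
......#.

Derivation:
Simulating step by step:
Generation 0 (given above): 13 live cells
Generation 1: 21 live cells
(generation 1 grid is the final answer)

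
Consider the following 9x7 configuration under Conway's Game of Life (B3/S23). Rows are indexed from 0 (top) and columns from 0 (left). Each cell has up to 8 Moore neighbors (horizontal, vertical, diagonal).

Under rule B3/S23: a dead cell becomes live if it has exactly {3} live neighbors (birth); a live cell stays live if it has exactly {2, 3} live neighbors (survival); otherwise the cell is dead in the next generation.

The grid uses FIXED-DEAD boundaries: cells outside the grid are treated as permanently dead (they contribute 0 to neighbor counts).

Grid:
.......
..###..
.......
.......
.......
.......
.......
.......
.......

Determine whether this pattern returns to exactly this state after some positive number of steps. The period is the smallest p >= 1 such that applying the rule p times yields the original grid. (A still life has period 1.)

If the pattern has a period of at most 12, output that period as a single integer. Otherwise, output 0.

Answer: 2

Derivation:
Simulating and comparing each generation to the original:
Gen 0 (original, given above): 3 live cells
Gen 1: 3 live cells, differs from original
Gen 2: 3 live cells, MATCHES original -> period = 2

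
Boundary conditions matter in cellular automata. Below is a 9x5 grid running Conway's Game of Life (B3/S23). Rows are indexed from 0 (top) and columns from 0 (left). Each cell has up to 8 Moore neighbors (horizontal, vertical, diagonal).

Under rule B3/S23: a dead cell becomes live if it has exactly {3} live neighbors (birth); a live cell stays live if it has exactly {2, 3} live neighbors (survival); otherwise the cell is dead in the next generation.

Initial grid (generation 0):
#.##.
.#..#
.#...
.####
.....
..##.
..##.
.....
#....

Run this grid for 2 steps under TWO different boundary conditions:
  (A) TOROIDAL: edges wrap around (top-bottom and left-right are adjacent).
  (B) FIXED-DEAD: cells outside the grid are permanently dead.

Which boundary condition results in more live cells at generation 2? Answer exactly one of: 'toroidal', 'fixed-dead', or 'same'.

Under TOROIDAL boundary, generation 2:
.....
.#...
.....
...#.
....#
.#..#
..##.
..##.
#####
Population = 14

Under FIXED-DEAD boundary, generation 2:
##.#.
...##
....#
...##
.#..#
.#..#
..##.
.....
.....
Population = 14

Comparison: toroidal=14, fixed-dead=14 -> same

Answer: same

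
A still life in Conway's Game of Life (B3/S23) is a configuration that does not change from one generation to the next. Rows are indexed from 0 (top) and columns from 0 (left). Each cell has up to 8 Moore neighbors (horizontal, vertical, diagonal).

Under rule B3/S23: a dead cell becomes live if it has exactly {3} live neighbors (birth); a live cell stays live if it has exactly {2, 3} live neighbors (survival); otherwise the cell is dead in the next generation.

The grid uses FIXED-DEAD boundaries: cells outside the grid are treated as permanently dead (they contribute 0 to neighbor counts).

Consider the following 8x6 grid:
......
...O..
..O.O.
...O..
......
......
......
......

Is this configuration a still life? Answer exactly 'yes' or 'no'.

Answer: yes

Derivation:
Compute generation 1 and compare to generation 0 (given above):
Generation 1:
......
...O..
..O.O.
...O..
......
......
......
......
The grids are IDENTICAL -> still life.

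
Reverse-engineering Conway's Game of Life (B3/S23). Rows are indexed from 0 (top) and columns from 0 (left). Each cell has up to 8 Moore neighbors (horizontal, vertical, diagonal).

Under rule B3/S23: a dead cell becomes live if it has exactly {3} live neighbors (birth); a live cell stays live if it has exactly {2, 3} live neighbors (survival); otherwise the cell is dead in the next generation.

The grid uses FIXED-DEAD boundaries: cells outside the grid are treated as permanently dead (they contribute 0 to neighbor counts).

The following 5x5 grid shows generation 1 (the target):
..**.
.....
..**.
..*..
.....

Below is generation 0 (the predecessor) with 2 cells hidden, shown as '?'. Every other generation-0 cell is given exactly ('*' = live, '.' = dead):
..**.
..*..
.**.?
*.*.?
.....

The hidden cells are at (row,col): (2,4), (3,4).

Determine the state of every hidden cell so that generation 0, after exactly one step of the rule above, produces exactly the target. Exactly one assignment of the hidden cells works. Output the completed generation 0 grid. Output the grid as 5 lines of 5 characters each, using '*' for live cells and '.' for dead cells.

Hidden generation-0 cells (in order): (2,4), (3,4).
A hidden cell only influences target cells in its own 3x3 neighborhood. Try each of the 2^2 = 4 assignments, step the completed generation 0 forward once under B3/S23, and compare with the target:
  (2,4)=. (3,4)=. -> step reproduces the target at every cell -> ACCEPT
  (2,4)=. (3,4)=* -> step gives (2,3)='.' but target has '*' -> reject
  (2,4)=* (3,4)=. -> step gives (2,3)='.' but target has '*' -> reject
  (2,4)=* (3,4)=* -> step gives (2,3)='.' but target has '*' -> reject
Unique solution: (2,4)=dead, (3,4)=dead.
Check: live-neighbor counts of every cell in the completed generation 0:
02221
14441
24330
14220
12110
Applying B3/S23 to generation 0 with these counts gives:
..**.
.....
..**.
..*..
.....
which matches the target exactly.

Answer: ..**.
..*..
.**..
*.*..
.....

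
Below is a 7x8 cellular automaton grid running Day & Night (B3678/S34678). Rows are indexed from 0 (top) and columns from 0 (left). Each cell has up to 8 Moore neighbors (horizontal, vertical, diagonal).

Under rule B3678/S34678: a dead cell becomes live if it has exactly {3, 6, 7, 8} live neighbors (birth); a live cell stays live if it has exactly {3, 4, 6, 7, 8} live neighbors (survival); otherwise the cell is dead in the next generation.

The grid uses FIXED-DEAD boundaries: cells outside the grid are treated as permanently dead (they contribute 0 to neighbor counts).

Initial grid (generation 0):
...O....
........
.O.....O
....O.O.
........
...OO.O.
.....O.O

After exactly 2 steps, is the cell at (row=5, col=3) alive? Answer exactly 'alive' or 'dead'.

Simulating step by step:
Generation 0 (given above): 10 live cells
Generation 1: 5 live cells
........
........
........
........
...OO...
.....O..
....O.O.
Generation 2: 3 live cells
........
........
........
........
........
...O.O..
.....O..

Cell (5,3) at generation 2: 1 -> alive

Answer: alive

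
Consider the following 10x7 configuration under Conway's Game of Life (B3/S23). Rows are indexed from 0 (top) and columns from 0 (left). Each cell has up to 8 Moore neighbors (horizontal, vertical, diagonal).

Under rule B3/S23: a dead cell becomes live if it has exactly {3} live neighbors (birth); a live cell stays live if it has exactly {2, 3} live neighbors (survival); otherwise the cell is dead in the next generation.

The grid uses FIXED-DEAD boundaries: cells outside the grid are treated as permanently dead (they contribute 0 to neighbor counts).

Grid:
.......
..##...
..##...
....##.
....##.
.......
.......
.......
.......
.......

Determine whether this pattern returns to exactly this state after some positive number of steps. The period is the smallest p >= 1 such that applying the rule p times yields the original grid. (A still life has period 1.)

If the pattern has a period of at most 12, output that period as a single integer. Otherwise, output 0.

Simulating and comparing each generation to the original:
Gen 0 (original, given above): 8 live cells
Gen 1: 6 live cells, differs from original
Gen 2: 8 live cells, MATCHES original -> period = 2

Answer: 2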